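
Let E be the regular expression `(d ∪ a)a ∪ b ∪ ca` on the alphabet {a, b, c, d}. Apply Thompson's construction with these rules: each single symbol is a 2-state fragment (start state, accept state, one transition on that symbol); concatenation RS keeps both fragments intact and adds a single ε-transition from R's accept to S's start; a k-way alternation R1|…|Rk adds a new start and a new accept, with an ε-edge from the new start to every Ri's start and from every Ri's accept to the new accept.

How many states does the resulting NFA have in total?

16

Bottom-up over the parse tree:
Each of the 6 symbol leaves contributes a 2-state fragment.
  d ∪ a = 6 states
  (d ∪ a)a = 8 states
  ca = 4 states
  (d ∪ a)a ∪ b ∪ ca = 16 states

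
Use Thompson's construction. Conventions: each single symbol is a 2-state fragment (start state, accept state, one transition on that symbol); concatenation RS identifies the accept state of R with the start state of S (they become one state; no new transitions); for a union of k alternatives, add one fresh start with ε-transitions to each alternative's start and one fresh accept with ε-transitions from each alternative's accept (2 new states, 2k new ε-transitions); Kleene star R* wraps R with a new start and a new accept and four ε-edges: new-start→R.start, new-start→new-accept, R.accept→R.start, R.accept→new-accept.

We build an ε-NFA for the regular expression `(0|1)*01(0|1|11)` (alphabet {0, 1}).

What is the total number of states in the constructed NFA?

18

Recursing over subexpressions:
Each of the 8 symbol leaves contributes a 2-state fragment.
  0|1 = 6 states
  (0|1)* = 8 states
  11 = 3 states
  0|1|11 = 9 states
  (0|1)*01(0|1|11) = 18 states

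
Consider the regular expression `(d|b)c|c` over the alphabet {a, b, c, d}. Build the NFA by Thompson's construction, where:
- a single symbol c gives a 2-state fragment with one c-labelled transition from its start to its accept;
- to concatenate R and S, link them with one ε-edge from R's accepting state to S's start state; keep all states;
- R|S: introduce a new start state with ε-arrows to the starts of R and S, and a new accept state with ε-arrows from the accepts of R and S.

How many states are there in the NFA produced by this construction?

Building bottom-up:
Each of the 4 symbol leaves contributes a 2-state fragment.
  d|b : 6 states
  (d|b)c : 8 states
  (d|b)c|c : 12 states

12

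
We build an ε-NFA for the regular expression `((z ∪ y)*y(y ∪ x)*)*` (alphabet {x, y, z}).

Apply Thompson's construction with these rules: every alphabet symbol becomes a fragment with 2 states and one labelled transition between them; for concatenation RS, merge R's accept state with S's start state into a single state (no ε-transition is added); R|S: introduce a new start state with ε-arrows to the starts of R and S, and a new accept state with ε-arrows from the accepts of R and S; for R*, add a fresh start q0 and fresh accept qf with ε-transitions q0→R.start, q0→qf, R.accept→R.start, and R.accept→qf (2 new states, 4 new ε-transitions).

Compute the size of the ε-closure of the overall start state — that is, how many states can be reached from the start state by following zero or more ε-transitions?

7

Work bottom-up. For each fragment F, track |ε-closure(F.start)| and whether F's accept lies in that closure (i.e. whether F accepts ε). A single-symbol fragment has closure size 1 and does not accept ε.
  z ∪ y → new start ε-reaches every alternative's start; none of them accept ε, so the new accept is not reached: |ε-closure| = 1 + 1 + 1 = 3
  (z ∪ y)* → new start has ε-edges to the inner start and to the new accept, so |ε-closure| = 2 + 3 = 5
  y ∪ x → |ε-closure| = 1 + 1 + 1 = 3 (the new accept is not ε-reachable since no branch accepts ε)
  (y ∪ x)* → |ε-closure| = 1 (new start) + 3 (body) + 1 (new accept) = 5
  (z ∪ y)*y(y ∪ x)* → |ε-closure| = 5 + (1−1) = 5 (closure spills across the concat boundary because the left factor accepts ε)
  ((z ∪ y)*y(y ∪ x)*)* → new start has ε-edges to the inner start and to the new accept, so |ε-closure| = 2 + 5 = 7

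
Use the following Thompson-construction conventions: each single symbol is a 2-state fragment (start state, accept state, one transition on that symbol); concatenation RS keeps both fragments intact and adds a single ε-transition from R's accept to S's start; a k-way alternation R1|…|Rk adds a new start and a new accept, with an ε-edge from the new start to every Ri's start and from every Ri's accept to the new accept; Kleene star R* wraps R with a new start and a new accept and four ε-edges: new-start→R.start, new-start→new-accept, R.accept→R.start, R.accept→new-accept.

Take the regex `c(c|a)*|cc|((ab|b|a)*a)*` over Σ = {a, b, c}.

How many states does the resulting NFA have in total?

Bottom-up over the parse tree:
Each of the 10 symbol leaves contributes a 2-state fragment.
  c|a = 6 states
  (c|a)* = 8 states
  c(c|a)* = 10 states
  cc = 4 states
  ab = 4 states
  ab|b|a = 10 states
  (ab|b|a)* = 12 states
  (ab|b|a)*a = 14 states
  ((ab|b|a)*a)* = 16 states
  c(c|a)*|cc|((ab|b|a)*a)* = 32 states

32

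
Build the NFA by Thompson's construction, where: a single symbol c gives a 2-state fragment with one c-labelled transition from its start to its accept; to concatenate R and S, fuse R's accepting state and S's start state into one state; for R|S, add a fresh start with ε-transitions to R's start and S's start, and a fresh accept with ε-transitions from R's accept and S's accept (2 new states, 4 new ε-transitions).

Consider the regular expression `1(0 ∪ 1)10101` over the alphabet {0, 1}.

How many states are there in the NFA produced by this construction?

Per subexpression:
Each of the 8 symbol leaves contributes a 2-state fragment.
  0 ∪ 1 : 6 states
  1(0 ∪ 1)10101 : 12 states

12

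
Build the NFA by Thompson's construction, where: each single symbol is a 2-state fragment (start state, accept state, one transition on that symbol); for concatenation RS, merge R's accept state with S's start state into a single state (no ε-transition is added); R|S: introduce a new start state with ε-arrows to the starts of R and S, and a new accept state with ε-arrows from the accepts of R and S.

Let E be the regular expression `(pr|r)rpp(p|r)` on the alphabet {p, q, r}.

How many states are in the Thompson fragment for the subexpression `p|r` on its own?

6

Fragment for `p|r`:
Each of the 2 symbol leaves contributes a 2-state fragment.
  p|r — 6 states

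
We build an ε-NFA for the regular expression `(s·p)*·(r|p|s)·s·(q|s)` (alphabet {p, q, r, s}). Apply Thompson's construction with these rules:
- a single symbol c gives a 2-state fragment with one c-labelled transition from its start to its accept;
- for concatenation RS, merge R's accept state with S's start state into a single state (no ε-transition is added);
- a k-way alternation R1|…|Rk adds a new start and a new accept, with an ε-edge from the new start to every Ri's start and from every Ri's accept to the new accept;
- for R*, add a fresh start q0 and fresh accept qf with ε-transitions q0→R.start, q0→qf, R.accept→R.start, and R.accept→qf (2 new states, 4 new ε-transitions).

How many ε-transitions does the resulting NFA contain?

Building bottom-up:
Each of the 8 symbol leaves contributes 0 ε-transitions.
  s·p : 0 ε-transitions
  (s·p)* : 4 ε-transitions
  r|p|s : 6 ε-transitions
  q|s : 4 ε-transitions
  (s·p)*·(r|p|s)·s·(q|s) : 14 ε-transitions

14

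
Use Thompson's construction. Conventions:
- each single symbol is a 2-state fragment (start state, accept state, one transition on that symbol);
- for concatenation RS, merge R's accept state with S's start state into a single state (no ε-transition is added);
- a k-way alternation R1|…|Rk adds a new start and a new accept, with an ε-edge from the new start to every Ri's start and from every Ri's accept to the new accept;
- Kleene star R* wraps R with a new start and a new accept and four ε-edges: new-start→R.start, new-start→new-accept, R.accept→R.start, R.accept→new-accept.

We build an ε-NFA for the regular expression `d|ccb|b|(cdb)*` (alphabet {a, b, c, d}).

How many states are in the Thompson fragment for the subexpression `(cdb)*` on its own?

Fragment for `(cdb)*`:
Each of the 3 symbol leaves contributes a 2-state fragment.
  cdb : 4 states
  (cdb)* : 6 states

6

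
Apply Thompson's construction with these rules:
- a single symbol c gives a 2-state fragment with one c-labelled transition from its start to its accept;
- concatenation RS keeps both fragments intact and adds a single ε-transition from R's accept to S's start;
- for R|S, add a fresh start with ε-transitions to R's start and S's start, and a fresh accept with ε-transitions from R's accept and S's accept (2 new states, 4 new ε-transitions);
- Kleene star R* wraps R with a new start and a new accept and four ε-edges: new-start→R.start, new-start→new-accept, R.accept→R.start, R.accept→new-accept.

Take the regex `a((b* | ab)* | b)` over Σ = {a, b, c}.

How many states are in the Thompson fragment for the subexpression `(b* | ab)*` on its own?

12

Fragment for `(b* | ab)*`:
Each of the 3 symbol leaves contributes a 2-state fragment.
  b* = 4 states
  ab = 4 states
  b* | ab = 10 states
  (b* | ab)* = 12 states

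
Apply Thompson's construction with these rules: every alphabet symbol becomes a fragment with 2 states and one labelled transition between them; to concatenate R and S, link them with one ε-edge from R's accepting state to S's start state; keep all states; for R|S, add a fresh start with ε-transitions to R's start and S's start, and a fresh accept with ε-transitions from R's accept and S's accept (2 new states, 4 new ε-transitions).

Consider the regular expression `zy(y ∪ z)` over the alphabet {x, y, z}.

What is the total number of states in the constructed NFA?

Building bottom-up:
Each of the 4 symbol leaves contributes a 2-state fragment.
  y ∪ z : 6 states
  zy(y ∪ z) : 10 states

10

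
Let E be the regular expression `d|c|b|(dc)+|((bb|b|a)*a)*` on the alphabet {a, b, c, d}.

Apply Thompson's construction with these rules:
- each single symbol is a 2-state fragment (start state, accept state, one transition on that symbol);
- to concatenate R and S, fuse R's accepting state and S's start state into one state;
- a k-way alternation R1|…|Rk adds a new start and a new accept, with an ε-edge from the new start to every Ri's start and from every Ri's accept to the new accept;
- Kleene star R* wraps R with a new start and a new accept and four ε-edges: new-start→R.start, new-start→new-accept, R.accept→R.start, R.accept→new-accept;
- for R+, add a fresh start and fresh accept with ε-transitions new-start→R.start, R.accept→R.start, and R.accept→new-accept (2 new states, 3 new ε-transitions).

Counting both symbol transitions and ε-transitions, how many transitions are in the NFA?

37

By structural recursion:
Each of the 10 symbol leaves contributes 1 transition (1 symbol, 0 ε).
  dc → 2 transitions (2 symbol, 0 ε)
  (dc)+ → 5 transitions (2 symbol, 3 ε)
  bb → 2 transitions (2 symbol, 0 ε)
  bb|b|a → 10 transitions (4 symbol, 6 ε)
  (bb|b|a)* → 14 transitions (4 symbol, 10 ε)
  (bb|b|a)*a → 15 transitions (5 symbol, 10 ε)
  ((bb|b|a)*a)* → 19 transitions (5 symbol, 14 ε)
  d|c|b|(dc)+|((bb|b|a)*a)* → 37 transitions (10 symbol, 27 ε)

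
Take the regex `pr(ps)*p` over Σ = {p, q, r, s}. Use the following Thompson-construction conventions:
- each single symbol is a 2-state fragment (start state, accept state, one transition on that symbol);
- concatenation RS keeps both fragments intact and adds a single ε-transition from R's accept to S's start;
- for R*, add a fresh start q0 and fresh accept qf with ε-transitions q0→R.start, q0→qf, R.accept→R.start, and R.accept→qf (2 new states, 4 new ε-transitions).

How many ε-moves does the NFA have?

8

Recursing over subexpressions:
Each of the 5 symbol leaves contributes 0 ε-transitions.
  ps — 1 ε-transition
  (ps)* — 5 ε-transitions
  pr(ps)*p — 8 ε-transitions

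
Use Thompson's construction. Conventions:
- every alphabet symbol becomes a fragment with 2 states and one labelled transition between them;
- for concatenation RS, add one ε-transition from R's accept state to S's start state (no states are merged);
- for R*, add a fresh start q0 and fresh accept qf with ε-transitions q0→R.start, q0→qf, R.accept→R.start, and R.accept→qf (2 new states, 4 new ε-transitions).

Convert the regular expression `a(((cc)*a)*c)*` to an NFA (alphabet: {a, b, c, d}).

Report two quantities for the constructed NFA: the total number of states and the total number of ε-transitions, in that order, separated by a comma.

Per subexpression:
Each of the 5 symbol leaves contributes 2 states and 0 ε-transitions.
  cc → 4 states, 1 ε-transition
  (cc)* → 6 states, 5 ε-transitions
  (cc)*a → 8 states, 6 ε-transitions
  ((cc)*a)* → 10 states, 10 ε-transitions
  ((cc)*a)*c → 12 states, 11 ε-transitions
  (((cc)*a)*c)* → 14 states, 15 ε-transitions
  a(((cc)*a)*c)* → 16 states, 16 ε-transitions

16, 16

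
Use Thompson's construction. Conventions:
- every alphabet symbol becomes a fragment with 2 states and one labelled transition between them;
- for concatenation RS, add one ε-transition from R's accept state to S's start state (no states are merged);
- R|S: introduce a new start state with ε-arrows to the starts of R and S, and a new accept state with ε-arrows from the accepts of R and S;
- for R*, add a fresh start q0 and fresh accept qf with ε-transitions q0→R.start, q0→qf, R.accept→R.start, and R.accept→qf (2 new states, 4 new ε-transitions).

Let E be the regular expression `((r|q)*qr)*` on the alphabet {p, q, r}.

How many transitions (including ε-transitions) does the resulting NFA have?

18

Recursing over subexpressions:
Each of the 4 symbol leaves contributes 1 transition (1 symbol, 0 ε).
  r|q = 6 transitions (2 symbol, 4 ε)
  (r|q)* = 10 transitions (2 symbol, 8 ε)
  (r|q)*qr = 14 transitions (4 symbol, 10 ε)
  ((r|q)*qr)* = 18 transitions (4 symbol, 14 ε)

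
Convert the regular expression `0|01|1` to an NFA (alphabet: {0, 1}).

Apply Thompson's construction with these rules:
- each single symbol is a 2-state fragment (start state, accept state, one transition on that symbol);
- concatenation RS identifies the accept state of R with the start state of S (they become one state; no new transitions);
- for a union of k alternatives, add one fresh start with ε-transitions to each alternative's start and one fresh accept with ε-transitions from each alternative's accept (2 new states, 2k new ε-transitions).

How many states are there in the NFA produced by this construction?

9

By structural recursion:
Each of the 4 symbol leaves contributes a 2-state fragment.
  01 — 3 states
  0|01|1 — 9 states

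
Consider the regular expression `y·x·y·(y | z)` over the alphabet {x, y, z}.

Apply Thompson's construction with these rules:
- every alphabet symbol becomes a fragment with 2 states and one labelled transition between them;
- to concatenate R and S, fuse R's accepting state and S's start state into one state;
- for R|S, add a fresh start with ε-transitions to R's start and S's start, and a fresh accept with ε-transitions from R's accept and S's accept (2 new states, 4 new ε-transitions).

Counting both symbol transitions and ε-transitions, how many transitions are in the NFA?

9

Bottom-up over the parse tree:
Each of the 5 symbol leaves contributes 1 transition (1 symbol, 0 ε).
  y | z — 6 transitions (2 symbol, 4 ε)
  y·x·y·(y | z) — 9 transitions (5 symbol, 4 ε)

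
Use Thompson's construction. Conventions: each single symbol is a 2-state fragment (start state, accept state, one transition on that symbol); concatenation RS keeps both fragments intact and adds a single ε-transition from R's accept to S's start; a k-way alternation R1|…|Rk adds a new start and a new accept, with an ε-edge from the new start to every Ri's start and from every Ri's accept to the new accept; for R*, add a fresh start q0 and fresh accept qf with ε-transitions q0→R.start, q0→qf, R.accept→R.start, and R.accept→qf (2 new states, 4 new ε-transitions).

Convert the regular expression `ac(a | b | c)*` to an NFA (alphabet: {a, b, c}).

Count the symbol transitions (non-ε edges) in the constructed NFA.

Bottom-up over the parse tree:
Each of the 5 symbol leaves contributes exactly 1 symbol transition.
  a | b | c = 3 symbol transitions
  (a | b | c)* = 3 symbol transitions
  ac(a | b | c)* = 5 symbol transitions

5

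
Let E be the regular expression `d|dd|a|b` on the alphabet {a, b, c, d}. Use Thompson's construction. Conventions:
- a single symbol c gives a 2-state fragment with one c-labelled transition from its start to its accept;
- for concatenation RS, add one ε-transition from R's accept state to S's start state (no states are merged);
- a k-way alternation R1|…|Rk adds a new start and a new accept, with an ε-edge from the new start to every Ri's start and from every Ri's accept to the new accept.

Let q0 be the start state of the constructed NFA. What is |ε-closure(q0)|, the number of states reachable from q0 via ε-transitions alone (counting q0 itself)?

5

Work bottom-up. For each fragment F, track |ε-closure(F.start)| and whether F's accept lies in that closure (i.e. whether F accepts ε). A single-symbol fragment has closure size 1 and does not accept ε.
  dd : same as the first factor's closure: |ε-closure| = 1
  d|dd|a|b : new start ε-reaches every alternative's start; none of them accept ε, so the new accept is not reached: |ε-closure| = 1 + 1 + 1 + 1 + 1 = 5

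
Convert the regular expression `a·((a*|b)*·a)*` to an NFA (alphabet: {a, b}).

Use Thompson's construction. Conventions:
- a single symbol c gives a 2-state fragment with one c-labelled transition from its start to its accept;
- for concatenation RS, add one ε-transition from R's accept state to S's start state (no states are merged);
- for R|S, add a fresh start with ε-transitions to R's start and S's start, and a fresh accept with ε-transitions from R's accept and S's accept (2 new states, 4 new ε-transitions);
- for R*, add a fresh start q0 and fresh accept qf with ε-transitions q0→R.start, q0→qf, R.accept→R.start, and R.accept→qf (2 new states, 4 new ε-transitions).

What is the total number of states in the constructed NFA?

16

Building bottom-up:
Each of the 4 symbol leaves contributes a 2-state fragment.
  a* = 4 states
  a*|b = 8 states
  (a*|b)* = 10 states
  (a*|b)*·a = 12 states
  ((a*|b)*·a)* = 14 states
  a·((a*|b)*·a)* = 16 states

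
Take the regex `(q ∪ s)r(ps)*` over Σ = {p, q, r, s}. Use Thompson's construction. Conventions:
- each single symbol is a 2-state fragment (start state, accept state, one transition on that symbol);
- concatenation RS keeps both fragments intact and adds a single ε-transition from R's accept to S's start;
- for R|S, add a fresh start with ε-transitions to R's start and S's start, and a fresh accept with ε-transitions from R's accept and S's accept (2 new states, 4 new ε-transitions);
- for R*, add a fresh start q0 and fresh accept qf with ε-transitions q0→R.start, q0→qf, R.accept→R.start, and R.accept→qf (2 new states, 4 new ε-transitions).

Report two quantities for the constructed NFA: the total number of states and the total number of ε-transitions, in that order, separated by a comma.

14, 11

Recursing over subexpressions:
Each of the 5 symbol leaves contributes 2 states and 0 ε-transitions.
  q ∪ s → 6 states, 4 ε-transitions
  ps → 4 states, 1 ε-transition
  (ps)* → 6 states, 5 ε-transitions
  (q ∪ s)r(ps)* → 14 states, 11 ε-transitions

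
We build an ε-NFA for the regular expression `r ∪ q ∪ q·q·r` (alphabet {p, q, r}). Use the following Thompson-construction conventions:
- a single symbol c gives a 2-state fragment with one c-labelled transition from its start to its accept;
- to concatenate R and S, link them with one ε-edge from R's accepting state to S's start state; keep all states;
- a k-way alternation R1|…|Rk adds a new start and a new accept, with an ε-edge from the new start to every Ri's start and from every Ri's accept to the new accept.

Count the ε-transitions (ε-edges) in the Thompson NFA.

8

Building bottom-up:
Each of the 5 symbol leaves contributes 0 ε-transitions.
  q·q·r = 2 ε-transitions
  r ∪ q ∪ q·q·r = 8 ε-transitions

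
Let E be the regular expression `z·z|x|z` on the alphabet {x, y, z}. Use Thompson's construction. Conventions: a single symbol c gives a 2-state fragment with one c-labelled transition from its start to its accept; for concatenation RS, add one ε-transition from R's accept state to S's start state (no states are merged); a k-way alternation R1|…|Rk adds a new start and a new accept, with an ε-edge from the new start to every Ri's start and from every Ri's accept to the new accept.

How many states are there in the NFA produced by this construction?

Recursing over subexpressions:
Each of the 4 symbol leaves contributes a 2-state fragment.
  z·z — 4 states
  z·z|x|z — 10 states

10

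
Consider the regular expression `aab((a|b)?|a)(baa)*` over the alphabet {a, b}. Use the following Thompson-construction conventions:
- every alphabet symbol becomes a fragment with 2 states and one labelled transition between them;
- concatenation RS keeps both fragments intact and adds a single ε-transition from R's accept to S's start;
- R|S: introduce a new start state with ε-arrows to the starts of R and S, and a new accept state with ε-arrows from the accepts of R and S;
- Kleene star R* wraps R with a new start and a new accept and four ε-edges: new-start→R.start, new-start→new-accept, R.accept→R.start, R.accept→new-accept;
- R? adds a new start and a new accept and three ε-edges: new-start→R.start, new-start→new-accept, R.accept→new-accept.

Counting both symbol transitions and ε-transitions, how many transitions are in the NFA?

30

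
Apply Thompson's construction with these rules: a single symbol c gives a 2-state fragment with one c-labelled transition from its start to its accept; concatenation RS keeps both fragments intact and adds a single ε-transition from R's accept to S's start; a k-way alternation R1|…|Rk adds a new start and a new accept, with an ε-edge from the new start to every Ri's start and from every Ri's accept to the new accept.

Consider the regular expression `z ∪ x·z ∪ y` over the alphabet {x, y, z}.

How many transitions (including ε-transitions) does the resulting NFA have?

Per subexpression:
Each of the 4 symbol leaves contributes 1 transition (1 symbol, 0 ε).
  x·z → 3 transitions (2 symbol, 1 ε)
  z ∪ x·z ∪ y → 11 transitions (4 symbol, 7 ε)

11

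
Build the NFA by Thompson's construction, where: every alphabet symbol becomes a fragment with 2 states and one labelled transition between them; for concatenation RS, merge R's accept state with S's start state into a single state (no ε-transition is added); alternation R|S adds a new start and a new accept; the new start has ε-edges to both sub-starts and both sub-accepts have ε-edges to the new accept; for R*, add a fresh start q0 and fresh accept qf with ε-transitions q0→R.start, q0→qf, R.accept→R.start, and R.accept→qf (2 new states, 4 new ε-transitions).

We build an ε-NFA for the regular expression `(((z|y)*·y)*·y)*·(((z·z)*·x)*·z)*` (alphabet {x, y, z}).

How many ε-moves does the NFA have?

By structural recursion:
Each of the 8 symbol leaves contributes 0 ε-transitions.
  z|y : 4 ε-transitions
  (z|y)* : 8 ε-transitions
  (z|y)*·y : 8 ε-transitions
  ((z|y)*·y)* : 12 ε-transitions
  ((z|y)*·y)*·y : 12 ε-transitions
  (((z|y)*·y)*·y)* : 16 ε-transitions
  z·z : 0 ε-transitions
  (z·z)* : 4 ε-transitions
  (z·z)*·x : 4 ε-transitions
  ((z·z)*·x)* : 8 ε-transitions
  ((z·z)*·x)*·z : 8 ε-transitions
  (((z·z)*·x)*·z)* : 12 ε-transitions
  (((z|y)*·y)*·y)*·(((z·z)*·x)*·z)* : 28 ε-transitions

28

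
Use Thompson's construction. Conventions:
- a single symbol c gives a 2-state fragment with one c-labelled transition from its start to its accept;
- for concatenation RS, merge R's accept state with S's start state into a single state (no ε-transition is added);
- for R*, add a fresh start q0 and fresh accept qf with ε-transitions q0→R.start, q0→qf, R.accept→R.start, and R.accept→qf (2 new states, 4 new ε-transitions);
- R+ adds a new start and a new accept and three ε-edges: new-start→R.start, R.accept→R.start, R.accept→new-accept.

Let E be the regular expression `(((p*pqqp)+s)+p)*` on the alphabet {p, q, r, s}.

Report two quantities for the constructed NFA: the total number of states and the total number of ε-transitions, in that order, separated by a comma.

Building bottom-up:
Each of the 7 symbol leaves contributes 2 states and 0 ε-transitions.
  p* → 4 states, 4 ε-transitions
  p*pqqp → 8 states, 4 ε-transitions
  (p*pqqp)+ → 10 states, 7 ε-transitions
  (p*pqqp)+s → 11 states, 7 ε-transitions
  ((p*pqqp)+s)+ → 13 states, 10 ε-transitions
  ((p*pqqp)+s)+p → 14 states, 10 ε-transitions
  (((p*pqqp)+s)+p)* → 16 states, 14 ε-transitions

16, 14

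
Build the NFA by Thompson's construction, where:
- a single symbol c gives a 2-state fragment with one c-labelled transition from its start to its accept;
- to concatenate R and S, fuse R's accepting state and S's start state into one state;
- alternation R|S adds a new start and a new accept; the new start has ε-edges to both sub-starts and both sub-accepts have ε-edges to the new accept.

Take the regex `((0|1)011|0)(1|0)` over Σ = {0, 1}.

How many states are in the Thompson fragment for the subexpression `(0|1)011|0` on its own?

13

Fragment for `(0|1)011|0`:
Each of the 6 symbol leaves contributes a 2-state fragment.
  0|1 : 6 states
  (0|1)011 : 9 states
  (0|1)011|0 : 13 states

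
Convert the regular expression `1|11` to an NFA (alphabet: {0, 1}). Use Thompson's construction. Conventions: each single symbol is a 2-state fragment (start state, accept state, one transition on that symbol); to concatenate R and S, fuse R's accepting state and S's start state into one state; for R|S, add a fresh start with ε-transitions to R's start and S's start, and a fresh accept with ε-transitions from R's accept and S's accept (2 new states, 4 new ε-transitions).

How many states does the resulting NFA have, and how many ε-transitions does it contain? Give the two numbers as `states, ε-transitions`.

Per subexpression:
Each of the 3 symbol leaves contributes 2 states and 0 ε-transitions.
  11 = 3 states, 0 ε-transitions
  1|11 = 7 states, 4 ε-transitions

7, 4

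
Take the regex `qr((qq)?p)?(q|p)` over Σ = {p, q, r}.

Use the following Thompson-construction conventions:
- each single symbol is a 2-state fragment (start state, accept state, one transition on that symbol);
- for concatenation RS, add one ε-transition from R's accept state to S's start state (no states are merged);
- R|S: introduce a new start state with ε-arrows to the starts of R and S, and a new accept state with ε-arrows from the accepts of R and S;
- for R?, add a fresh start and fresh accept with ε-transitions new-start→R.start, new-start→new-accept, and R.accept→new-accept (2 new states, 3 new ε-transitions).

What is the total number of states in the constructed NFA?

By structural recursion:
Each of the 7 symbol leaves contributes a 2-state fragment.
  qq — 4 states
  (qq)? — 6 states
  (qq)?p — 8 states
  ((qq)?p)? — 10 states
  q|p — 6 states
  qr((qq)?p)?(q|p) — 20 states

20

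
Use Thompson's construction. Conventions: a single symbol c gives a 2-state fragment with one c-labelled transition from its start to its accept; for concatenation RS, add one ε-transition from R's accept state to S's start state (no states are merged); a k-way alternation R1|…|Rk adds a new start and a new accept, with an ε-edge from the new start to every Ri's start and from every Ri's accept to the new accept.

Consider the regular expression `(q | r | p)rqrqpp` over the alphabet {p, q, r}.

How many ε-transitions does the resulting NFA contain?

12

Bottom-up over the parse tree:
Each of the 9 symbol leaves contributes 0 ε-transitions.
  q | r | p = 6 ε-transitions
  (q | r | p)rqrqpp = 12 ε-transitions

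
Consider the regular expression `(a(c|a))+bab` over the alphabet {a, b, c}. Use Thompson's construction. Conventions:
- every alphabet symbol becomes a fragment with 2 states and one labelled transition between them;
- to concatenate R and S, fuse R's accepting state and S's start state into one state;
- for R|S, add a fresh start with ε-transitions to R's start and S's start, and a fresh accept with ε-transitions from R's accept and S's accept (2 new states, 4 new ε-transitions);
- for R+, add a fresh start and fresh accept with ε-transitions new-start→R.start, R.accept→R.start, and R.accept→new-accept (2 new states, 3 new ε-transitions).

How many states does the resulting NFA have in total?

Per subexpression:
Each of the 6 symbol leaves contributes a 2-state fragment.
  c|a : 6 states
  a(c|a) : 7 states
  (a(c|a))+ : 9 states
  (a(c|a))+bab : 12 states

12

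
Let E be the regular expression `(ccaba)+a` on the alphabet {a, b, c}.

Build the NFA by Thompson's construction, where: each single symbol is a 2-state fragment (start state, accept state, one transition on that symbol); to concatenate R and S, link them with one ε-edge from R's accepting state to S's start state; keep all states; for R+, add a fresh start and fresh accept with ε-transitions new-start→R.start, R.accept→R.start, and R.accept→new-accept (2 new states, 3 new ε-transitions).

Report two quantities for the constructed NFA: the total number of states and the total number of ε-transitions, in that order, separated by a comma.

14, 8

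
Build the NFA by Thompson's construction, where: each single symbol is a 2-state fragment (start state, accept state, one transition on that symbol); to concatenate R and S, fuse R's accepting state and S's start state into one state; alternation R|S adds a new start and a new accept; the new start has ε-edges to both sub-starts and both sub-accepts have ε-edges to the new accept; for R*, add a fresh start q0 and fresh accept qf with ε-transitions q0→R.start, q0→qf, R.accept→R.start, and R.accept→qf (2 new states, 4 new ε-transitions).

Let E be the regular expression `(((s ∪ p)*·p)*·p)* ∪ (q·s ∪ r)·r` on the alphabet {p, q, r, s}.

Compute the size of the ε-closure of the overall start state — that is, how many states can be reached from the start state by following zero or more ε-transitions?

14

Work bottom-up. For each fragment F, track |ε-closure(F.start)| and whether F's accept lies in that closure (i.e. whether F accepts ε). A single-symbol fragment has closure size 1 and does not accept ε.
  s ∪ p → new start ε-reaches every alternative's start; none of them accept ε, so the new accept is not reached: |closure| = 1 + 1 + 1 = 3
  (s ∪ p)* → the star's fresh start ε-reaches both the body's start and the fresh accept: |closure| = 2 + 3 = 5
  (s ∪ p)*·p → the left operand accepts ε, so the closure extends into the next operand (the shared merged state is already counted); |closure| = 5 + (1−1) = 5
  ((s ∪ p)*·p)* → the star's fresh start ε-reaches both the body's start and the fresh accept: |closure| = 2 + 5 = 7
  ((s ∪ p)*·p)*·p → the left operand accepts ε, so the closure extends into the next operand (the shared merged state is already counted); |closure| = 7 + (1−1) = 7
  (((s ∪ p)*·p)*·p)* → the star's fresh start ε-reaches both the body's start and the fresh accept: |closure| = 2 + 7 = 9
  q·s → |closure| equals the left operand's closure size = 1 (its accept is not ε-reachable, so the closure stops there)
  q·s ∪ r → new start ε-reaches every alternative's start; none of them accept ε, so the new accept is not reached: |closure| = 1 + 1 + 1 = 3
  (q·s ∪ r)·r → same as the first factor's closure: |closure| = 3
  (((s ∪ p)*·p)*·p)* ∪ (q·s ∪ r)·r → new start ε-reaches every alternative's start; at least one alternative accepts ε, so the union's new accept is reached too: |closure| = 1 + 9 + 3 + 1 = 14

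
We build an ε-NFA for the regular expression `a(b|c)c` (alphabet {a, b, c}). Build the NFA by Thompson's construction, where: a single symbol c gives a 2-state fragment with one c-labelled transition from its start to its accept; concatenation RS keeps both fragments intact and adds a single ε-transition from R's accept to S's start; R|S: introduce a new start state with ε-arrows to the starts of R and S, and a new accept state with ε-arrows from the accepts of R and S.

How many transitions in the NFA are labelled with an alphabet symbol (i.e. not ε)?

Recursing over subexpressions:
Each of the 4 symbol leaves contributes exactly 1 symbol transition.
  b|c = 2 symbol transitions
  a(b|c)c = 4 symbol transitions

4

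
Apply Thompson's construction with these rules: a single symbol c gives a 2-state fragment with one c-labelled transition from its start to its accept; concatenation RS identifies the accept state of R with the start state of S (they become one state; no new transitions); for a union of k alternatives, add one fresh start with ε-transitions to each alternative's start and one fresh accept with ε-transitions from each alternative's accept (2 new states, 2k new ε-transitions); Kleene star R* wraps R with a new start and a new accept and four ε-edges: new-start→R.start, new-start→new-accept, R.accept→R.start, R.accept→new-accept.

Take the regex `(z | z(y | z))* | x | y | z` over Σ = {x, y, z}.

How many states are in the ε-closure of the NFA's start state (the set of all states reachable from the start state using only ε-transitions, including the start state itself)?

Work bottom-up. For each fragment F, track |ε-closure(F.start)| and whether F's accept lies in that closure (i.e. whether F accepts ε). A single-symbol fragment has closure size 1 and does not accept ε.
  y | z → C = 1 + 1 + 1 = 3 (the new accept is not ε-reachable since no branch accepts ε)
  z(y | z) → same as the first factor's closure: C = 1
  z | z(y | z) → new start ε-reaches every alternative's start; none of them accept ε, so the new accept is not reached: C = 1 + 1 + 1 = 3
  (z | z(y | z))* → C = 1 (new start) + 3 (body) + 1 (new accept) = 5
  (z | z(y | z))* | x | y | z → new start ε-reaches every alternative's start; at least one alternative accepts ε, so the union's new accept is reached too: C = 1 + 5 + 1 + 1 + 1 + 1 = 10

10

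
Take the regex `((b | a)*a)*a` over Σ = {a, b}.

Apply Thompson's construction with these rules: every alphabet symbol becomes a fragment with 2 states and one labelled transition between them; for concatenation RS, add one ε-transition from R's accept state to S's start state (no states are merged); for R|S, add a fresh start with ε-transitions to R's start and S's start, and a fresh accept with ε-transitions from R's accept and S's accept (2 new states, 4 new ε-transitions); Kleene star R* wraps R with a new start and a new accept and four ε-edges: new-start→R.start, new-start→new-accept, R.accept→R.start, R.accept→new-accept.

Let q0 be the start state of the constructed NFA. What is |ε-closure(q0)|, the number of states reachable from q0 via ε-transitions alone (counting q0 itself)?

9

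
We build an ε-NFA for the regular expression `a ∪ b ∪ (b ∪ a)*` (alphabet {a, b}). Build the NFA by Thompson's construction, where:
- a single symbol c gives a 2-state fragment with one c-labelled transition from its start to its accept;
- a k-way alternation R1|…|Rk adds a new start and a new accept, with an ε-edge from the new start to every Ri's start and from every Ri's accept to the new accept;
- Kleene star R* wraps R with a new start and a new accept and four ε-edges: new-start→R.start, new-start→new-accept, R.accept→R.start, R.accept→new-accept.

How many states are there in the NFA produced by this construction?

By structural recursion:
Each of the 4 symbol leaves contributes a 2-state fragment.
  b ∪ a = 6 states
  (b ∪ a)* = 8 states
  a ∪ b ∪ (b ∪ a)* = 14 states

14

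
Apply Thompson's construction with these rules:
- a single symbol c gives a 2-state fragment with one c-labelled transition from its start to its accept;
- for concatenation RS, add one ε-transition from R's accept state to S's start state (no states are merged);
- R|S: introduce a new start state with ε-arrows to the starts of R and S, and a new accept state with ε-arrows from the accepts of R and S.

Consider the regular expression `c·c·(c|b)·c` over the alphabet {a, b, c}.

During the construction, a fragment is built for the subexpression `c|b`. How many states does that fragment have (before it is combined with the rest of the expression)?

Fragment for `c|b`:
Each of the 2 symbol leaves contributes a 2-state fragment.
  c|b — 6 states

6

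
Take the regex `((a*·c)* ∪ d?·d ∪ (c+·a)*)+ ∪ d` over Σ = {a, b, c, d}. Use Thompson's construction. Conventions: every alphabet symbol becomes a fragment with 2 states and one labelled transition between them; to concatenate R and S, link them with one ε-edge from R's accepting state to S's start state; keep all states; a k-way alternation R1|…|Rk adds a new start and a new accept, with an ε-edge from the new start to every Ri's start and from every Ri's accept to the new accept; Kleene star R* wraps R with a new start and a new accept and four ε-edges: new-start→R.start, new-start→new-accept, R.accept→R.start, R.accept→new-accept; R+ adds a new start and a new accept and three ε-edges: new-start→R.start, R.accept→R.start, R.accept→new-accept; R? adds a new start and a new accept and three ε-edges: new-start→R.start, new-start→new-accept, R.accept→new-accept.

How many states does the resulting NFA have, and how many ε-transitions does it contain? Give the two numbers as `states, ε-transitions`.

30, 34

Bottom-up over the parse tree:
Each of the 7 symbol leaves contributes 2 states and 0 ε-transitions.
  a* → 4 states, 4 ε-transitions
  a*·c → 6 states, 5 ε-transitions
  (a*·c)* → 8 states, 9 ε-transitions
  d? → 4 states, 3 ε-transitions
  d?·d → 6 states, 4 ε-transitions
  c+ → 4 states, 3 ε-transitions
  c+·a → 6 states, 4 ε-transitions
  (c+·a)* → 8 states, 8 ε-transitions
  (a*·c)* ∪ d?·d ∪ (c+·a)* → 24 states, 27 ε-transitions
  ((a*·c)* ∪ d?·d ∪ (c+·a)*)+ → 26 states, 30 ε-transitions
  ((a*·c)* ∪ d?·d ∪ (c+·a)*)+ ∪ d → 30 states, 34 ε-transitions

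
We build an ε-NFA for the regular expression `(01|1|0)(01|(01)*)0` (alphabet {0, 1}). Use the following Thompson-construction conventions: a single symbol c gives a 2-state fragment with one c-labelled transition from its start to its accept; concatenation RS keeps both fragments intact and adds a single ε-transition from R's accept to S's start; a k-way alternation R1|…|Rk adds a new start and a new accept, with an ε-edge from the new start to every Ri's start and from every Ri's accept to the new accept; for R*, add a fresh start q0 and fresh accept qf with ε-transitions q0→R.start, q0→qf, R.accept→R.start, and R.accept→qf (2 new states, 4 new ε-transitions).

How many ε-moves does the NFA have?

19

Per subexpression:
Each of the 9 symbol leaves contributes 0 ε-transitions.
  01 — 1 ε-transition
  01|1|0 — 7 ε-transitions
  01 — 1 ε-transition
  01 — 1 ε-transition
  (01)* — 5 ε-transitions
  01|(01)* — 10 ε-transitions
  (01|1|0)(01|(01)*)0 — 19 ε-transitions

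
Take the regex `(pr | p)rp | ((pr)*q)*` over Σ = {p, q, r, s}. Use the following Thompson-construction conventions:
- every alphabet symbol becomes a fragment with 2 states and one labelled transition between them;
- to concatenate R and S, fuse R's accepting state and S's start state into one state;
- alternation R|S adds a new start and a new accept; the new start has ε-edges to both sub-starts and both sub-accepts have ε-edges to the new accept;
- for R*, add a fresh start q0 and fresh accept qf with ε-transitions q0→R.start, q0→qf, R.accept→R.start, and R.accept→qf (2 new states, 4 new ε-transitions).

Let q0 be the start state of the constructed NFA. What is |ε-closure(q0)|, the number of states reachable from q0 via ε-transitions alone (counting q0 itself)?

10

Compute the ε-closure size of each fragment's start state recursively; a symbol fragment's start has no outgoing ε-edge, so its closure is just itself (size 1).
  pr → |ε-closure| equals the left operand's closure size = 1 (its accept is not ε-reachable, so the closure stops there)
  pr | p → new start ε-reaches every alternative's start; none of them accept ε, so the new accept is not reached: |ε-closure| = 1 + 1 + 1 = 3
  (pr | p)rp → |ε-closure| equals the left operand's closure size = 3 (its accept is not ε-reachable, so the closure stops there)
  pr → same as the first factor's closure: |ε-closure| = 1
  (pr)* → the star's fresh start ε-reaches both the body's start and the fresh accept: |ε-closure| = 2 + 1 = 3
  (pr)*q → |ε-closure| = 3 + (1−1) = 3 (closure spills across the concat boundary because the left factor accepts ε)
  ((pr)*q)* → the star's fresh start ε-reaches both the body's start and the fresh accept: |ε-closure| = 2 + 3 = 5
  (pr | p)rp | ((pr)*q)* → |ε-closure| = 1 (new start) + (3 + 5) + 1 (new accept, since some branch ε-reaches its own accept) = 10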